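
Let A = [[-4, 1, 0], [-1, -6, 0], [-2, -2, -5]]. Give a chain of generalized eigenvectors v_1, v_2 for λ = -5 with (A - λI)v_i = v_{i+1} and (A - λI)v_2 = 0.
We seek v_1 ∈ ker((A + 5I)^2) \ ker(A + 5I), then set v_{i+1} = (A + 5I) v_i.

One such chain is v_1 = [[2, -3, -8]]^T, v_2 = [[-1, 1, 2]]^T. Check: (A + 5I) v_2 = [[0, 0, 0]]^T = 0.

v_1 = [[2, -3, -8]]^T, v_2 = [[-1, 1, 2]]^T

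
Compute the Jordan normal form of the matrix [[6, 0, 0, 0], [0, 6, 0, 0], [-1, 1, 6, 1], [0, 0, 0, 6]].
The characteristic polynomial is det(xI - A) = (x - 6)^4, so the eigenvalues are 6 (algebraic multiplicity 4).

For λ = 6: rank(A - 6I) = 1, rank((A - 6I)^2) = 0. The eigenspace has dimension 4 - 1 = 3, so there are 3 Jordan blocks; the rank sequence gives block sizes [2, 1, 1].

Assembling the blocks gives the Jordan form J above.

J = [[6, 1, 0, 0], [0, 6, 0, 0], [0, 0, 6, 0], [0, 0, 0, 6]]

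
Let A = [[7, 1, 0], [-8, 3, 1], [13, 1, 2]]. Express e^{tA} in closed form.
A has Jordan form J = [[4, 1, 0], [0, 4, 1], [0, 0, 4]] with A = PJP^{-1}, so e^{tA} = P e^{tJ} P^{-1}.

For a Jordan block J_k(λ), e^{tJ_k(λ)} = e^{λt} · (I + tN + t^2 N^2/2! + ... + t^{k-1} N^{k-1}/(k-1)!) where N is the nilpotent superdiagonal part.

Assembling the blocks and conjugating back gives the entries of e^{tA} as shown above.

e^{tA} = [[(t^2 + 6*t + 2)*e^{4*t}/2, t*(t + 1)*e^{4*t}, t^2*e^{4*t}/2], [t*(-3*t - 16)*e^{4*t}/2, (-3*t^2 - t + 1)*e^{4*t}, t*(2 - 3*t)*e^{4*t}/2], [t*(5*t + 26)*e^{4*t}/2, t*(5*t + 1)*e^{4*t}, (5*t^2 - 4*t + 2)*e^{4*t}/2]]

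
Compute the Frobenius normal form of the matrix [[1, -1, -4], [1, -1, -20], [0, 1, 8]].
R = [[0, 0, 16], [1, 0, -20], [0, 1, 8]]

The invariant factors of A (the non-unit diagonal entries of the Smith normal form of xI - A over ℚ[x]) are (x - 4)(x - 2)^2, each dividing the next. The characteristic polynomial is their product, (x - 4)(x - 2)^2.

The rational canonical form is the block-diagonal matrix of companion matrices C(f_i):
R = [[0, 0, 16], [1, 0, -20], [0, 1, 8]].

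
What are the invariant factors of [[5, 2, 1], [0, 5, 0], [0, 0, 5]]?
x - 5, (x - 5)^2

The Jordan structure of A has elementary divisors (x - 5)^2, (x - 5). Arranging the block sizes at each eigenvalue in decreasing order and taking row products gives the invariant factors.

Invariant factors (smallest first, each dividing the next): x - 5, (x - 5)^2.

Check: the last factor (x - 5)^2 is the minimal polynomial, and the product (x - 5)^3 is the characteristic polynomial.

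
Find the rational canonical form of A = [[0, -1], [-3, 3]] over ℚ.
R = [[0, 3], [1, 3]]

The invariant factors of A (the non-unit diagonal entries of the Smith normal form of xI - A over ℚ[x]) are x^2 - 3x - 3, each dividing the next. The characteristic polynomial is their product, x^2 - 3x - 3.

The rational canonical form is the block-diagonal matrix of companion matrices C(f_i):
R = [[0, 3], [1, 3]].

Note the characteristic polynomial does not split into linear factors over ℚ, so A has no Jordan form over ℚ; the rational canonical form exists over any field.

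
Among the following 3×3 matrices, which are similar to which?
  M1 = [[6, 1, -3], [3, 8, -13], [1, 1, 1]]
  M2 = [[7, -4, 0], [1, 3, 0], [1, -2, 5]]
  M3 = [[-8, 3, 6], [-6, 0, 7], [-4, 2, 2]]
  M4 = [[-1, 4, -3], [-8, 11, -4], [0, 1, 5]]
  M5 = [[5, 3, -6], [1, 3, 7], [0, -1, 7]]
Characteristic polynomials: χ_{M1} = (x - 5)^3, χ_{M2} = (x - 5)^3, χ_{M3} = (x + 2)^3, χ_{M4} = (x - 5)^3, χ_{M5} = (x - 5)^3.

{M1, M4, M5}: invariant factors (x - 5)^3.

{M2}: invariant factors x - 5, (x - 5)^2.

{M3}: invariant factors (x + 2)^3.

Matrices are similar if and only if their invariant-factor lists agree; the partition into similarity classes is {M1, M4, M5}, {M2}, {M3}.

3 classes: {M1, M4, M5}, {M2}, {M3}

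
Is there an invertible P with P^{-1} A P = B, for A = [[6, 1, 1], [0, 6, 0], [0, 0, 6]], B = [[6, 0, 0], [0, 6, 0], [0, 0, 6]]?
No.

Both have characteristic polynomial (x - 6)^3, but the minimal polynomial of A is (x - 6)^2 while the minimal polynomial of B is x - 6. The minimal polynomial is a similarity invariant, so A and B are not similar.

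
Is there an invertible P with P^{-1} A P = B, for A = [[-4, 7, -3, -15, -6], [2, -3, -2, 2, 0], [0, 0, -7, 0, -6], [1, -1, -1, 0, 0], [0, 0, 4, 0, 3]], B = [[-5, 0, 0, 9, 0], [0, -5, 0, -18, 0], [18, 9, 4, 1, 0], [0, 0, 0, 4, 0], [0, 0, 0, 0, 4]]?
No.

trace(A) = -11 but trace(B) = 2. The trace is a similarity invariant, so A and B are not similar.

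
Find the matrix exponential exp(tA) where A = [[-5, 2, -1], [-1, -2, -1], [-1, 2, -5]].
A has Jordan form J = [[-4, 1, 0], [0, -4, 0], [0, 0, -4]] with A = PJP^{-1}, so e^{tA} = P e^{tJ} P^{-1}.

For a Jordan block J_k(λ), e^{tJ_k(λ)} = e^{λt} · (I + tN + t^2 N^2/2! + ... + t^{k-1} N^{k-1}/(k-1)!) where N is the nilpotent superdiagonal part.

Assembling the blocks and conjugating back gives the entries of e^{tA} as shown above.

e^{tA} = [[(1 - t)*e^{-4*t}, 2*t*e^{-4*t}, -t*e^{-4*t}], [-t*e^{-4*t}, (2*t + 1)*e^{-4*t}, -t*e^{-4*t}], [-t*e^{-4*t}, 2*t*e^{-4*t}, (1 - t)*e^{-4*t}]]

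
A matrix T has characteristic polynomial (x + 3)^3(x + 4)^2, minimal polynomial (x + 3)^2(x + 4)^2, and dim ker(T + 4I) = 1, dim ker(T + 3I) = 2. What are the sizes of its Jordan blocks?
Jordan blocks: (-4, 2), (-3, 2), (-3, 1)

λ = -4: algebraic multiplicity 2 (exponent in χ_T), largest block size 2 (exponent in m_T), 1 block (geometric multiplicity). This forces block sizes [2].
λ = -3: algebraic multiplicity 3 (exponent in χ_T), largest block size 2 (exponent in m_T), 2 blocks (geometric multiplicity). These force block sizes [2, 1].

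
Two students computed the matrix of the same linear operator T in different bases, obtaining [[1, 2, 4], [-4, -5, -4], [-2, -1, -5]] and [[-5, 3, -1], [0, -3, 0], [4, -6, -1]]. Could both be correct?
Yes.

Two matrices over a field are similar if and only if they have the same invariant factors.

Both A and B have characteristic polynomial (x + 3)^3 and minimal polynomial (x + 3)^2. Computing further, both have invariant factors x + 3, (x + 3)^2. Hence A and B are similar.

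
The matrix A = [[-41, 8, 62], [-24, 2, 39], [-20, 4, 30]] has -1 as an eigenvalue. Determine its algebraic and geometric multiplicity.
The characteristic polynomial is (x + 1)(x + 4)^2, so the factor x + 1 appears with exponent 1: the algebraic multiplicity is 1.

rank(A + I) = 2, so the eigenspace has dimension 3 - 2 = 1: the geometric multiplicity is 1.

algebraic multiplicity 1, geometric multiplicity 1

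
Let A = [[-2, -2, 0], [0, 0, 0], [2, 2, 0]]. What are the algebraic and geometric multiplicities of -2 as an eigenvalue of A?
The characteristic polynomial is x^2(x + 2), so the factor x + 2 appears with exponent 1: the algebraic multiplicity is 1.

rank(A + 2I) = 2, so the eigenspace has dimension 3 - 2 = 1: the geometric multiplicity is 1.

algebraic multiplicity 1, geometric multiplicity 1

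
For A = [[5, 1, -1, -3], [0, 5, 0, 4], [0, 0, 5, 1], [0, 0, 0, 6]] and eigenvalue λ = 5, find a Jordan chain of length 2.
We seek v_1 ∈ ker((A - 5I)^2) \ ker(A - 5I), then set v_{i+1} = (A - 5I) v_i.

One such chain is v_1 = [[0, 1, 0, 0]]^T, v_2 = [[1, 0, 0, 0]]^T. Check: (A - 5I) v_2 = [[0, 0, 0, 0]]^T = 0.

v_1 = [[0, 1, 0, 0]]^T, v_2 = [[1, 0, 0, 0]]^T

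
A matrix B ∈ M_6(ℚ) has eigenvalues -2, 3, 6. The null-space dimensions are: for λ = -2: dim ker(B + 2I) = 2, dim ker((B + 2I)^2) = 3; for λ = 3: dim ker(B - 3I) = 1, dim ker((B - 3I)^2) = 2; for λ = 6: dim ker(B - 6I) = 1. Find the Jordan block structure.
λ = -2: successive nullity increments [2, 1] count blocks of size ≥ k; block sizes are [2, 1].
λ = 3: successive nullity increments [1, 1] count blocks of size ≥ k; block sizes are [2].
λ = 6: successive nullity increments [1] count blocks of size ≥ k; block sizes are [1].

Jordan blocks: (-2, 2), (-2, 1), (3, 2), (6, 1)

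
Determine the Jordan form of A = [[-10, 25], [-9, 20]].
The characteristic polynomial is det(xI - A) = (x - 5)^2, so the eigenvalues are 5 (algebraic multiplicity 2).

For λ = 5: rank(A - 5I) = 1, rank((A - 5I)^2) = 0. The eigenspace has dimension 2 - 1 = 1, so there is 1 Jordan block; the rank sequence gives block sizes [2].

Assembling the blocks gives the Jordan form J above.

J = [[5, 1], [0, 5]]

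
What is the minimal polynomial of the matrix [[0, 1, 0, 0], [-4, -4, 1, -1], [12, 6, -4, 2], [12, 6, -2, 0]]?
The characteristic polynomial factors as (x + 2)^4. The minimal polynomial is ∏(x - λ)^{k_λ} where k_λ is the size of the largest Jordan block at λ.

For λ = -2: rank(A + 2I) = 2, and the largest Jordan block has size 3 (the smallest k with rank((A + 2I)^k) = rank((A + 2I)^(k+1))).

So m_A(x) = (x + 2)^3.

m_A(x) = (x + 2)^3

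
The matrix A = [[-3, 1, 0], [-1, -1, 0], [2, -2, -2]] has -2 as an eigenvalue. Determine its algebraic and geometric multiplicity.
algebraic multiplicity 3, geometric multiplicity 2

The characteristic polynomial is (x + 2)^3, so the factor x + 2 appears with exponent 3: the algebraic multiplicity is 3.

rank(A + 2I) = 1, so the eigenspace has dimension 3 - 1 = 2: the geometric multiplicity is 2.

Since 2 < 3, A is not diagonalizable.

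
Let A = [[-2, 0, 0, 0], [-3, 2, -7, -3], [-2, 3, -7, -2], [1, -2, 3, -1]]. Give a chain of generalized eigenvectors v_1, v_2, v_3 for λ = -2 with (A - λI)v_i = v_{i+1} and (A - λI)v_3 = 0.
We seek v_1 ∈ ker((A + 2I)^3) \ ker((A + 2I)^2), then set v_{i+1} = (A + 2I) v_i.

One such chain is v_1 = [[-1, -3, -3, 3]]^T, v_2 = [[0, 3, 2, -1]]^T, v_3 = [[0, 1, 1, -1]]^T. Check: (A + 2I) v_3 = [[0, 0, 0, 0]]^T = 0.

v_1 = [[-1, -3, -3, 3]]^T, v_2 = [[0, 3, 2, -1]]^T, v_3 = [[0, 1, 1, -1]]^T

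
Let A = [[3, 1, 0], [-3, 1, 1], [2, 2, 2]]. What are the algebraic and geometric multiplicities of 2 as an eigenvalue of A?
The characteristic polynomial is (x - 2)^3, so the factor x - 2 appears with exponent 3: the algebraic multiplicity is 3.

rank(A - 2I) = 2, so the eigenspace has dimension 3 - 2 = 1: the geometric multiplicity is 1.

Since 1 < 3, A is not diagonalizable.

algebraic multiplicity 3, geometric multiplicity 1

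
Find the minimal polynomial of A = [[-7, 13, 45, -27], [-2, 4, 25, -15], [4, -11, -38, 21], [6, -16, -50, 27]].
The characteristic polynomial factors as (x + 3)^3(x + 5). The minimal polynomial is ∏(x - λ)^{k_λ} where k_λ is the size of the largest Jordan block at λ.

For λ = -5: rank(A + 5I) = 3, and the largest Jordan block has size 1 (the smallest k with rank((A + 5I)^k) = rank((A + 5I)^(k+1))).
For λ = -3: rank(A + 3I) = 2, and the largest Jordan block has size 2 (the smallest k with rank((A + 3I)^k) = rank((A + 3I)^(k+1))).

So m_A(x) = (x + 3)^2(x + 5).

m_A(x) = (x + 3)^2(x + 5)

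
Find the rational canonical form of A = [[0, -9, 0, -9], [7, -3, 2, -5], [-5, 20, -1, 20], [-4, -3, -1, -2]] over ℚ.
R = [[0, 0, 0, -9], [1, 0, 0, 18], [0, 1, 0, -3], [0, 0, 1, -6]]

The invariant factors of A (the non-unit diagonal entries of the Smith normal form of xI - A over ℚ[x]) are (x^2 + 3x - 3)^2, each dividing the next. The characteristic polynomial is their product, (x^2 + 3x - 3)^2.

The rational canonical form is the block-diagonal matrix of companion matrices C(f_i):
R = [[0, 0, 0, -9], [1, 0, 0, 18], [0, 1, 0, -3], [0, 0, 1, -6]].

Note the characteristic polynomial does not split into linear factors over ℚ, so A has no Jordan form over ℚ; the rational canonical form exists over any field.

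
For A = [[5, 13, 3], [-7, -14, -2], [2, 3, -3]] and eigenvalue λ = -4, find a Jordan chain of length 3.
v_1 = [[1, -1, 1]]^T, v_2 = [[-1, 1, 0]]^T, v_3 = [[4, -3, 1]]^T

We seek v_1 ∈ ker((A + 4I)^3) \ ker((A + 4I)^2), then set v_{i+1} = (A + 4I) v_i.

One such chain is v_1 = [[1, -1, 1]]^T, v_2 = [[-1, 1, 0]]^T, v_3 = [[4, -3, 1]]^T. Check: (A + 4I) v_3 = [[0, 0, 0]]^T = 0.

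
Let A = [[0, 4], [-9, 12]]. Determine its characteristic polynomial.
xI - A = [[x, -4], [9, x - 12]].

Expanding det(xI - A) along the first row:
det(xI - A) = + (x)·det([[x - 12]]) - (-4)·det([[9]]).

Evaluating gives χ_A(x) = x^2 - 12x + 36 = (x - 6)^2.

χ_A(x) = (x - 6)^2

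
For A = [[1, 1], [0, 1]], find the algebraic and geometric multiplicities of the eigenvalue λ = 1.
algebraic multiplicity 2, geometric multiplicity 1

The characteristic polynomial is (x - 1)^2, so the factor x - 1 appears with exponent 2: the algebraic multiplicity is 2.

rank(A - I) = 1, so the eigenspace has dimension 2 - 1 = 1: the geometric multiplicity is 1.

Since 1 < 2, A is not diagonalizable.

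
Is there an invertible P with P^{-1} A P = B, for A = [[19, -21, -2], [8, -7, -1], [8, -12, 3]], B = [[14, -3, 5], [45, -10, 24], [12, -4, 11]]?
Yes.

Two matrices over a field are similar if and only if they have the same invariant factors.

Both A and B have characteristic polynomial (x - 5)^3 and minimal polynomial (x - 5)^3. Computing further, both have invariant factors (x - 5)^3. Hence A and B are similar.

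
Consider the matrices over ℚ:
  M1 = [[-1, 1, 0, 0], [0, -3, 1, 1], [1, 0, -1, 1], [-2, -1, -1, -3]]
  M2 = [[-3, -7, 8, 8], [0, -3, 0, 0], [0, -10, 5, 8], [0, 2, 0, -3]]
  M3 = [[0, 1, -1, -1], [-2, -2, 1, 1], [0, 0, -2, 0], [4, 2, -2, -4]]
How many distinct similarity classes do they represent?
2 classes: {M1, M3}, {M2}

Characteristic polynomials: χ_{M1} = (x + 2)^4, χ_{M2} = (x - 5)(x + 3)^3, χ_{M3} = (x + 2)^4.

{M1, M3}: invariant factors x + 2, (x + 2)^3.

{M2}: invariant factors x + 3, (x - 5)(x + 3)^2.

Matrices are similar if and only if their invariant-factor lists agree; the partition into similarity classes is {M1, M3}, {M2}.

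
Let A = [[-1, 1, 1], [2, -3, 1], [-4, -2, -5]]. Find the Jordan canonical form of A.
The characteristic polynomial is det(xI - A) = (x + 3)^3, so the eigenvalues are -3 (algebraic multiplicity 3).

For λ = -3: rank(A + 3I) = 2, rank((A + 3I)^2) = 1, rank((A + 3I)^3) = 0. The eigenspace has dimension 3 - 2 = 1, so there is 1 Jordan block; the rank sequence gives block sizes [3].

Assembling the blocks gives the Jordan form J above.

J = [[-3, 1, 0], [0, -3, 1], [0, 0, -3]]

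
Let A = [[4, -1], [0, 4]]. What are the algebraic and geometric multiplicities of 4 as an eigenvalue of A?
The characteristic polynomial is (x - 4)^2, so the factor x - 4 appears with exponent 2: the algebraic multiplicity is 2.

rank(A - 4I) = 1, so the eigenspace has dimension 2 - 1 = 1: the geometric multiplicity is 1.

Since 1 < 2, A is not diagonalizable.

algebraic multiplicity 2, geometric multiplicity 1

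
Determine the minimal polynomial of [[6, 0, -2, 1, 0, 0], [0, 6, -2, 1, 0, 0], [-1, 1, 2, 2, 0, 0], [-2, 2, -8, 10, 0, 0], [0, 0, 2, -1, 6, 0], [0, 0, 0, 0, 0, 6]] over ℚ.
m_A(x) = (x - 6)^2

The characteristic polynomial factors as (x - 6)^6. The minimal polynomial is ∏(x - λ)^{k_λ} where k_λ is the size of the largest Jordan block at λ.

For λ = 6: rank(A - 6I) = 2, and the largest Jordan block has size 2 (the smallest k with rank((A - 6I)^k) = rank((A - 6I)^(k+1))).

So m_A(x) = (x - 6)^2.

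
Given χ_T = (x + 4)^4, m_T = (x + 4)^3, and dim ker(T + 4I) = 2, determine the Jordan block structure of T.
λ = -4: algebraic multiplicity 4 (exponent in χ_T), largest block size 3 (exponent in m_T), 2 blocks (geometric multiplicity). These force block sizes [3, 1].

Jordan blocks: (-4, 3), (-4, 1)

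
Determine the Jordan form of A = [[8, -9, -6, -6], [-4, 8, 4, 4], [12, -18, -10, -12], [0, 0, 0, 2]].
The characteristic polynomial is det(xI - A) = (x - 2)^4, so the eigenvalues are 2 (algebraic multiplicity 4).

For λ = 2: rank(A - 2I) = 1, rank((A - 2I)^2) = 0. The eigenspace has dimension 4 - 1 = 3, so there are 3 Jordan blocks; the rank sequence gives block sizes [2, 1, 1].

Assembling the blocks gives the Jordan form J above.

J = [[2, 1, 0, 0], [0, 2, 0, 0], [0, 0, 2, 0], [0, 0, 0, 2]]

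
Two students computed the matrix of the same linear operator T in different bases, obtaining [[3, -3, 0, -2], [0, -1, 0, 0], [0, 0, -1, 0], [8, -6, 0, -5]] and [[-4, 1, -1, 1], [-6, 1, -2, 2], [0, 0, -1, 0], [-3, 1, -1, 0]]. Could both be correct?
Two matrices over a field are similar if and only if they have the same invariant factors.

Both A and B have characteristic polynomial (x + 1)^4 and minimal polynomial (x + 1)^2. Computing further, both have invariant factors x + 1, x + 1, (x + 1)^2. Hence A and B are similar.

Yes.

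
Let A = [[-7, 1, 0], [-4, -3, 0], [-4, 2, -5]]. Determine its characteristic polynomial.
xI - A = [[x + 7, -1, 0], [4, x + 3, 0], [4, -2, x + 5]].

Expanding det(xI - A) along the first row:
det(xI - A) = + (x + 7)·det([[x + 3, 0], [-2, x + 5]]) - (-1)·det([[4, 0], [4, x + 5]]) + (0)·det([[4, x + 3], [4, -2]]).

Evaluating gives χ_A(x) = x^3 + 15x^2 + 75x + 125 = (x + 5)^3.

χ_A(x) = (x + 5)^3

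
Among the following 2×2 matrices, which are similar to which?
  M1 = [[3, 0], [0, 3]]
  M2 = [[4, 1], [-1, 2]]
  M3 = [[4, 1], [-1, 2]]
2 classes: {M1}, {M2, M3}

Characteristic polynomials: χ_{M1} = (x - 3)^2, χ_{M2} = (x - 3)^2, χ_{M3} = (x - 3)^2.

{M1}: invariant factors x - 3, x - 3.

{M2, M3}: invariant factors (x - 3)^2.

Matrices are similar if and only if their invariant-factor lists agree; the partition into similarity classes is {M1}, {M2, M3}.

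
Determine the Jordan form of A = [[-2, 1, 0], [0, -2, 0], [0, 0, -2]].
J = [[-2, 1, 0], [0, -2, 0], [0, 0, -2]]

The characteristic polynomial is det(xI - A) = (x + 2)^3, so the eigenvalues are -2 (algebraic multiplicity 3).

For λ = -2: rank(A + 2I) = 1, rank((A + 2I)^2) = 0. The eigenspace has dimension 3 - 1 = 2, so there are 2 Jordan blocks; the rank sequence gives block sizes [2, 1].

Assembling the blocks gives the Jordan form J above.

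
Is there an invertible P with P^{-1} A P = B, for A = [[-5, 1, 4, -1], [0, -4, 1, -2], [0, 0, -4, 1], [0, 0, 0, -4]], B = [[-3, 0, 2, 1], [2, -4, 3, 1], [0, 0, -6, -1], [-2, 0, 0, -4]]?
Yes.

Two matrices over a field are similar if and only if they have the same invariant factors.

Both A and B have characteristic polynomial (x + 4)^3(x + 5) and minimal polynomial (x + 4)^3(x + 5). Computing further, both have invariant factors (x + 4)^3(x + 5). Hence A and B are similar.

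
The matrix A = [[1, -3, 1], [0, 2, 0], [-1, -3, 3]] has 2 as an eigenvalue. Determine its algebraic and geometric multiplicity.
algebraic multiplicity 3, geometric multiplicity 2

The characteristic polynomial is (x - 2)^3, so the factor x - 2 appears with exponent 3: the algebraic multiplicity is 3.

rank(A - 2I) = 1, so the eigenspace has dimension 3 - 1 = 2: the geometric multiplicity is 2.

Since 2 < 3, A is not diagonalizable.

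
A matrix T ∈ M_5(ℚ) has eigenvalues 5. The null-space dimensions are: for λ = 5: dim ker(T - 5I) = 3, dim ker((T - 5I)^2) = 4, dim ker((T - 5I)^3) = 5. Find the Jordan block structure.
Jordan blocks: (5, 3), (5, 1), (5, 1)

λ = 5: successive nullity increments [3, 1, 1] count blocks of size ≥ k; block sizes are [3, 1, 1].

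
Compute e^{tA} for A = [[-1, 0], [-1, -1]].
A has Jordan form J = [[-1, 1], [0, -1]] with A = PJP^{-1}, so e^{tA} = P e^{tJ} P^{-1}.

For a Jordan block J_k(λ), e^{tJ_k(λ)} = e^{λt} · (I + tN + t^2 N^2/2! + ... + t^{k-1} N^{k-1}/(k-1)!) where N is the nilpotent superdiagonal part.

Assembling the blocks and conjugating back gives the entries of e^{tA} as shown above.

e^{tA} = [[e^{-t}, 0], [-t*e^{-t}, e^{-t}]]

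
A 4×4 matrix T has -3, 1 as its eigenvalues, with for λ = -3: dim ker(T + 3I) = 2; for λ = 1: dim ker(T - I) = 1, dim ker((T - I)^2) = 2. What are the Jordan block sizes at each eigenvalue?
λ = -3: successive nullity increments [2] count blocks of size ≥ k; block sizes are [1, 1].
λ = 1: successive nullity increments [1, 1] count blocks of size ≥ k; block sizes are [2].

Jordan blocks: (-3, 1), (-3, 1), (1, 2)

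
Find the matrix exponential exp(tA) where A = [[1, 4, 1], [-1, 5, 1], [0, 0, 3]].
e^{tA} = [[(1 - 2*t)*e^{3*t}, 4*t*e^{3*t}, t*(t + 1)*e^{3*t}], [-t*e^{3*t}, (2*t + 1)*e^{3*t}, t*(t + 2)*e^{3*t}/2], [0, 0, e^{3*t}]]

A has Jordan form J = [[3, 1, 0], [0, 3, 1], [0, 0, 3]] with A = PJP^{-1}, so e^{tA} = P e^{tJ} P^{-1}.

For a Jordan block J_k(λ), e^{tJ_k(λ)} = e^{λt} · (I + tN + t^2 N^2/2! + ... + t^{k-1} N^{k-1}/(k-1)!) where N is the nilpotent superdiagonal part.

Assembling the blocks and conjugating back gives the entries of e^{tA} as shown above.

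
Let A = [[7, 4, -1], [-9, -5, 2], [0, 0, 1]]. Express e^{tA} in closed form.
A has Jordan form J = [[1, 1, 0], [0, 1, 1], [0, 0, 1]] with A = PJP^{-1}, so e^{tA} = P e^{tJ} P^{-1}.

For a Jordan block J_k(λ), e^{tJ_k(λ)} = e^{λt} · (I + tN + t^2 N^2/2! + ... + t^{k-1} N^{k-1}/(k-1)!) where N is the nilpotent superdiagonal part.

Assembling the blocks and conjugating back gives the entries of e^{tA} as shown above.

e^{tA} = [[(6*t + 1)*e^{t}, 4*t*e^{t}, t*(t - 1)*e^{t}], [-9*t*e^{t}, (1 - 6*t)*e^{t}, t*(4 - 3*t)*e^{t}/2], [0, 0, e^{t}]]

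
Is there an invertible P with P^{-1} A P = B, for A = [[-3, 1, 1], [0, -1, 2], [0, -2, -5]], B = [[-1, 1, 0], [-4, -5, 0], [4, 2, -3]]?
Two matrices over a field are similar if and only if they have the same invariant factors.

Both A and B have characteristic polynomial (x + 3)^3 and minimal polynomial (x + 3)^2. Computing further, both have invariant factors x + 3, (x + 3)^2. Hence A and B are similar.

Yes.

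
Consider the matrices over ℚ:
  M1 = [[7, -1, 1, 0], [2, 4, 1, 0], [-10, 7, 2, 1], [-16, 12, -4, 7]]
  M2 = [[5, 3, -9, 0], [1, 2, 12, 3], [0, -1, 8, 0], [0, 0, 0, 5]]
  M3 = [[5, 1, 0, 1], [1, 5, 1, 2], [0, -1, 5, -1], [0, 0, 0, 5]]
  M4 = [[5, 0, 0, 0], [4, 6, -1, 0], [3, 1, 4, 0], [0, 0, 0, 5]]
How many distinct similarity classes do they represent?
Characteristic polynomials: χ_{M1} = (x - 5)^4, χ_{M2} = (x - 5)^4, χ_{M3} = (x - 5)^4, χ_{M4} = (x - 5)^4.

{M1, M2, M3, M4}: invariant factors x - 5, (x - 5)^3.

Matrices are similar if and only if their invariant-factor lists agree; the partition into similarity classes is {M1, M2, M3, M4}.

1 class: {M1, M2, M3, M4}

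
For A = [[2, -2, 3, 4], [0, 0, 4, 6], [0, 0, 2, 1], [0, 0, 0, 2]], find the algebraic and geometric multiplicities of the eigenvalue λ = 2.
algebraic multiplicity 3, geometric multiplicity 1

The characteristic polynomial is x(x - 2)^3, so the factor x - 2 appears with exponent 3: the algebraic multiplicity is 3.

rank(A - 2I) = 3, so the eigenspace has dimension 4 - 3 = 1: the geometric multiplicity is 1.

Since 1 < 3, A is not diagonalizable.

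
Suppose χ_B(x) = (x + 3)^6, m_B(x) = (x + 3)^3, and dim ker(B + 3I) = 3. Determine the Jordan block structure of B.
λ = -3: algebraic multiplicity 6 (exponent in χ_B), largest block size 3 (exponent in m_B), 3 blocks (geometric multiplicity). These force block sizes [3, 2, 1].

Jordan blocks: (-3, 3), (-3, 2), (-3, 1)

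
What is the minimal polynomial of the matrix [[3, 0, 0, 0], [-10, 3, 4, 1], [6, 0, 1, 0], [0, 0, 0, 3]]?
m_A(x) = (x - 3)^2(x - 1)

The characteristic polynomial factors as (x - 3)^3(x - 1). The minimal polynomial is ∏(x - λ)^{k_λ} where k_λ is the size of the largest Jordan block at λ.

For λ = 1: rank(A - I) = 3, and the largest Jordan block has size 1 (the smallest k with rank((A - I)^k) = rank((A - I)^(k+1))).
For λ = 3: rank(A - 3I) = 2, and the largest Jordan block has size 2 (the smallest k with rank((A - 3I)^k) = rank((A - 3I)^(k+1))).

So m_A(x) = (x - 3)^2(x - 1).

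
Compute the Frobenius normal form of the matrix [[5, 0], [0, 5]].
The invariant factors of A (the non-unit diagonal entries of the Smith normal form of xI - A over ℚ[x]) are x - 5, x - 5, each dividing the next. The characteristic polynomial is their product, (x - 5)^2.

The rational canonical form is the block-diagonal matrix of companion matrices C(f_i):
R = [[5, 0], [0, 5]].

R = [[5, 0], [0, 5]]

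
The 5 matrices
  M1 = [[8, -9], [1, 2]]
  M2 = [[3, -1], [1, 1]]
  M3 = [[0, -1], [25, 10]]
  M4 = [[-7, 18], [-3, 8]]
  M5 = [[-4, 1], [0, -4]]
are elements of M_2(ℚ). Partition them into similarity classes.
4 classes: {M1, M3}, {M2}, {M4}, {M5}

Characteristic polynomials: χ_{M1} = (x - 5)^2, χ_{M2} = (x - 2)^2, χ_{M3} = (x - 5)^2, χ_{M4} = (x - 2)(x + 1), χ_{M5} = (x + 4)^2.

{M1, M3}: invariant factors (x - 5)^2.

{M2}: invariant factors (x - 2)^2.

{M4}: invariant factors (x - 2)(x + 1).

{M5}: invariant factors (x + 4)^2.

Matrices are similar if and only if their invariant-factor lists agree; the partition into similarity classes is {M1, M3}, {M2}, {M4}, {M5}.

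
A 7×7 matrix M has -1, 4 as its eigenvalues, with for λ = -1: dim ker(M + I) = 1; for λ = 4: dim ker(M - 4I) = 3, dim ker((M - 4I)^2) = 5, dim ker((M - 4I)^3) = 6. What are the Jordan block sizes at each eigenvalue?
λ = -1: successive nullity increments [1] count blocks of size ≥ k; block sizes are [1].
λ = 4: successive nullity increments [3, 2, 1] count blocks of size ≥ k; block sizes are [3, 2, 1].

Jordan blocks: (-1, 1), (4, 3), (4, 2), (4, 1)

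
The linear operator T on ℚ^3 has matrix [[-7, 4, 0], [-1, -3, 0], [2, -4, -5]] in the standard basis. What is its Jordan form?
J = [[-5, 1, 0], [0, -5, 0], [0, 0, -5]]

The characteristic polynomial is det(xI - A) = (x + 5)^3, so the eigenvalues are -5 (algebraic multiplicity 3).

For λ = -5: rank(A + 5I) = 1, rank((A + 5I)^2) = 0. The eigenspace has dimension 3 - 1 = 2, so there are 2 Jordan blocks; the rank sequence gives block sizes [2, 1].

Assembling the blocks gives the Jordan form J above.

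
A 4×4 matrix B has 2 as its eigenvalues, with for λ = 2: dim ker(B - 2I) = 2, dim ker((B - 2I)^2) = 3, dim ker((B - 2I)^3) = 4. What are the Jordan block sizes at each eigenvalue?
Jordan blocks: (2, 3), (2, 1)

λ = 2: successive nullity increments [2, 1, 1] count blocks of size ≥ k; block sizes are [3, 1].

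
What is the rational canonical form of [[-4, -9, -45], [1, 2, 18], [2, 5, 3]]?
The invariant factors of A (the non-unit diagonal entries of the Smith normal form of xI - A over ℚ[x]) are (x - 2)(x^2 + x - 3), each dividing the next. The characteristic polynomial is their product, (x - 2)(x^2 + x - 3).

The rational canonical form is the block-diagonal matrix of companion matrices C(f_i):
R = [[0, 0, -6], [1, 0, 5], [0, 1, 1]].

Note the characteristic polynomial does not split into linear factors over ℚ, so A has no Jordan form over ℚ; the rational canonical form exists over any field.

R = [[0, 0, -6], [1, 0, 5], [0, 1, 1]]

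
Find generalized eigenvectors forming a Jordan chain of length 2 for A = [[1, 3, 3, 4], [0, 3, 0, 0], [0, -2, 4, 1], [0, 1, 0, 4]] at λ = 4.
We seek v_1 ∈ ker((A - 4I)^2) \ ker(A - 4I), then set v_{i+1} = (A - 4I) v_i.

One such chain is v_1 = [[1, 0, 0, 1]]^T, v_2 = [[1, 0, 1, 0]]^T. Check: (A - 4I) v_2 = [[0, 0, 0, 0]]^T = 0.

v_1 = [[1, 0, 0, 1]]^T, v_2 = [[1, 0, 1, 0]]^T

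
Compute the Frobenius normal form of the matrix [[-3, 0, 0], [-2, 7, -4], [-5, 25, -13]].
The invariant factors of A (the non-unit diagonal entries of the Smith normal form of xI - A over ℚ[x]) are x + 3, (x + 3)^2, each dividing the next. The characteristic polynomial is their product, (x + 3)^3.

The rational canonical form is the block-diagonal matrix of companion matrices C(f_i):
R = [[-3, 0, 0], [0, 0, -9], [0, 1, -6]].

R = [[-3, 0, 0], [0, 0, -9], [0, 1, -6]]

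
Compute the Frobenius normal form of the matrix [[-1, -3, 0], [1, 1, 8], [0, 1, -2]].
R = [[0, 0, 4], [1, 0, 6], [0, 1, -2]]

The invariant factors of A (the non-unit diagonal entries of the Smith normal form of xI - A over ℚ[x]) are (x - 2)(x^2 + 4x + 2), each dividing the next. The characteristic polynomial is their product, (x - 2)(x^2 + 4x + 2).

The rational canonical form is the block-diagonal matrix of companion matrices C(f_i):
R = [[0, 0, 4], [1, 0, 6], [0, 1, -2]].

Note the characteristic polynomial does not split into linear factors over ℚ, so A has no Jordan form over ℚ; the rational canonical form exists over any field.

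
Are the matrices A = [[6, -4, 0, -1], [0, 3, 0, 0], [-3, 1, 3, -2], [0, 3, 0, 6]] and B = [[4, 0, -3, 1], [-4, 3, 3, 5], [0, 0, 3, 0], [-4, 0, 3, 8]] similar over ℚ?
Yes.

Two matrices over a field are similar if and only if they have the same invariant factors.

Both A and B have characteristic polynomial (x - 6)^2(x - 3)^2 and minimal polynomial (x - 6)^2(x - 3). Computing further, both have invariant factors x - 3, (x - 6)^2(x - 3). Hence A and B are similar.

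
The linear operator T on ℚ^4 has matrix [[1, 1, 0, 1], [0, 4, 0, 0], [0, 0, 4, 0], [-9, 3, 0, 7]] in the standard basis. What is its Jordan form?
J = [[4, 1, 0, 0], [0, 4, 0, 0], [0, 0, 4, 0], [0, 0, 0, 4]]

The characteristic polynomial is det(xI - A) = (x - 4)^4, so the eigenvalues are 4 (algebraic multiplicity 4).

For λ = 4: rank(A - 4I) = 1, rank((A - 4I)^2) = 0. The eigenspace has dimension 4 - 1 = 3, so there are 3 Jordan blocks; the rank sequence gives block sizes [2, 1, 1].

Assembling the blocks gives the Jordan form J above.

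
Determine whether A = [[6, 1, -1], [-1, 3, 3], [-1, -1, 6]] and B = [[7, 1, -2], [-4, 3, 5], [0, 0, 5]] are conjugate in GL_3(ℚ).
Two matrices over a field are similar if and only if they have the same invariant factors.

Both A and B have characteristic polynomial (x - 5)^3 and minimal polynomial (x - 5)^3. Computing further, both have invariant factors (x - 5)^3. Hence A and B are similar.

Yes.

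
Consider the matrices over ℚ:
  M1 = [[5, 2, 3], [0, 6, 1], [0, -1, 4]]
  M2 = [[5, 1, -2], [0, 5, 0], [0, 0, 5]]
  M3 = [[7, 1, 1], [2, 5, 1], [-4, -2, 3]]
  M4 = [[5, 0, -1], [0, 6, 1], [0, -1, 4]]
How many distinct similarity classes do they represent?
Characteristic polynomials: χ_{M1} = (x - 5)^3, χ_{M2} = (x - 5)^3, χ_{M3} = (x - 5)^3, χ_{M4} = (x - 5)^3.

{M1, M3, M4}: invariant factors (x - 5)^3.

{M2}: invariant factors x - 5, (x - 5)^2.

Matrices are similar if and only if their invariant-factor lists agree; the partition into similarity classes is {M1, M3, M4}, {M2}.

2 classes: {M1, M3, M4}, {M2}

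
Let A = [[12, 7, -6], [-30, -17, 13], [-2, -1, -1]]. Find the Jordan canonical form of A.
J = [[-2, 1, 0], [0, -2, 1], [0, 0, -2]]

The characteristic polynomial is det(xI - A) = (x + 2)^3, so the eigenvalues are -2 (algebraic multiplicity 3).

For λ = -2: rank(A + 2I) = 2, rank((A + 2I)^2) = 1, rank((A + 2I)^3) = 0. The eigenspace has dimension 3 - 2 = 1, so there is 1 Jordan block; the rank sequence gives block sizes [3].

Assembling the blocks gives the Jordan form J above.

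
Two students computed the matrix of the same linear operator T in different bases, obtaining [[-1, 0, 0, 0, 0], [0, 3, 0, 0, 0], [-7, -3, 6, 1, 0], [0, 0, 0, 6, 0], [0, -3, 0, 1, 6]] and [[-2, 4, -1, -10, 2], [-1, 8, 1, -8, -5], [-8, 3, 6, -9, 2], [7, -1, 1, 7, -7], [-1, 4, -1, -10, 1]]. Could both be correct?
Two matrices over a field are similar if and only if they have the same invariant factors.

Both A and B have characteristic polynomial (x - 6)^3(x - 3)(x + 1) and minimal polynomial (x - 6)^2(x - 3)(x + 1). Computing further, both have invariant factors x - 6, (x - 6)^2(x - 3)(x + 1). Hence A and B are similar.

Yes.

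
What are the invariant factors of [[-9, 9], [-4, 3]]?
(x + 3)^2

The Jordan structure of A has elementary divisors (x + 3)^2. Arranging the block sizes at each eigenvalue in decreasing order and taking row products gives the invariant factors.

Invariant factors (smallest first, each dividing the next): (x + 3)^2.

Check: the last factor (x + 3)^2 is the minimal polynomial, and the product (x + 3)^2 is the characteristic polynomial.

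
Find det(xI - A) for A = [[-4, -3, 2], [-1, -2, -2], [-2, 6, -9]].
xI - A = [[x + 4, 3, -2], [1, x + 2, 2], [2, -6, x + 9]].

Expanding det(xI - A) along the first row:
det(xI - A) = + (x + 4)·det([[x + 2, 2], [-6, x + 9]]) - (3)·det([[1, 2], [2, x + 9]]) + (-2)·det([[1, x + 2], [2, -6]]).

Evaluating gives χ_A(x) = x^3 + 15x^2 + 75x + 125 = (x + 5)^3.

χ_A(x) = (x + 5)^3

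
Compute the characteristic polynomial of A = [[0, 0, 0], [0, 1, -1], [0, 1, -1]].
χ_A(x) = x^3

xI - A = [[x, 0, 0], [0, x - 1, 1], [0, -1, x + 1]].

Expanding det(xI - A) along the first row:
det(xI - A) = + (x)·det([[x - 1, 1], [-1, x + 1]]) - (0)·det([[0, 1], [0, x + 1]]) + (0)·det([[0, x - 1], [0, -1]]).

Evaluating gives χ_A(x) = x^3.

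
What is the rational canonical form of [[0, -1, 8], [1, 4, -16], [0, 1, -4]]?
R = [[0, 0, 4], [1, 0, -1], [0, 1, 0]]

The invariant factors of A (the non-unit diagonal entries of the Smith normal form of xI - A over ℚ[x]) are x^3 + x - 4, each dividing the next. The characteristic polynomial is their product, x^3 + x - 4.

The rational canonical form is the block-diagonal matrix of companion matrices C(f_i):
R = [[0, 0, 4], [1, 0, -1], [0, 1, 0]].

Note the characteristic polynomial does not split into linear factors over ℚ, so A has no Jordan form over ℚ; the rational canonical form exists over any field.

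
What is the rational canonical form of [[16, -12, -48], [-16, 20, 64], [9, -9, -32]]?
The invariant factors of A (the non-unit diagonal entries of the Smith normal form of xI - A over ℚ[x]) are x - 4, (x - 4)(x + 4), each dividing the next. The characteristic polynomial is their product, (x - 4)^2(x + 4).

The rational canonical form is the block-diagonal matrix of companion matrices C(f_i):
R = [[4, 0, 0], [0, 0, 16], [0, 1, 0]].

R = [[4, 0, 0], [0, 0, 16], [0, 1, 0]]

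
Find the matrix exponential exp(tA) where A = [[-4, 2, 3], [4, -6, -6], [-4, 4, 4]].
A has Jordan form J = [[-2, 1, 0], [0, -2, 0], [0, 0, -2]] with A = PJP^{-1}, so e^{tA} = P e^{tJ} P^{-1}.

For a Jordan block J_k(λ), e^{tJ_k(λ)} = e^{λt} · (I + tN + t^2 N^2/2! + ... + t^{k-1} N^{k-1}/(k-1)!) where N is the nilpotent superdiagonal part.

Assembling the blocks and conjugating back gives the entries of e^{tA} as shown above.

e^{tA} = [[(1 - 2*t)*e^{-2*t}, 2*t*e^{-2*t}, 3*t*e^{-2*t}], [4*t*e^{-2*t}, (1 - 4*t)*e^{-2*t}, -6*t*e^{-2*t}], [-4*t*e^{-2*t}, 4*t*e^{-2*t}, (6*t + 1)*e^{-2*t}]]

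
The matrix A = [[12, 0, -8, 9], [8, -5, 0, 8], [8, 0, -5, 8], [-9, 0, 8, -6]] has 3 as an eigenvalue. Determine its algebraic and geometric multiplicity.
The characteristic polynomial is (x - 3)^2(x + 5)^2, so the factor x - 3 appears with exponent 2: the algebraic multiplicity is 2.

rank(A - 3I) = 3, so the eigenspace has dimension 4 - 3 = 1: the geometric multiplicity is 1.

Since 1 < 2, A is not diagonalizable.

algebraic multiplicity 2, geometric multiplicity 1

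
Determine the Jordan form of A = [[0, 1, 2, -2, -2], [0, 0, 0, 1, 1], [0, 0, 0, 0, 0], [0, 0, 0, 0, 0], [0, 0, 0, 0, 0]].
J = [[0, 1, 0, 0, 0], [0, 0, 1, 0, 0], [0, 0, 0, 0, 0], [0, 0, 0, 0, 0], [0, 0, 0, 0, 0]]

The characteristic polynomial is det(xI - A) = x^5, so the eigenvalues are 0 (algebraic multiplicity 5).

For λ = 0: rank(A) = 2, rank(A^2) = 1, rank(A^3) = 0. The eigenspace has dimension 5 - 2 = 3, so there are 3 Jordan blocks; the rank sequence gives block sizes [3, 1, 1].

Assembling the blocks gives the Jordan form J above.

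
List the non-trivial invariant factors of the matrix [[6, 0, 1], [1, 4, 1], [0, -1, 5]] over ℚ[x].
(x - 5)^3

The Jordan structure of A has elementary divisors (x - 5)^3. Arranging the block sizes at each eigenvalue in decreasing order and taking row products gives the invariant factors.

Invariant factors (smallest first, each dividing the next): (x - 5)^3.

Check: the last factor (x - 5)^3 is the minimal polynomial, and the product (x - 5)^3 is the characteristic polynomial.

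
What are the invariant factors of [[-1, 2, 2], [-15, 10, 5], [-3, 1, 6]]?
The Jordan structure of A has elementary divisors (x - 5)^2, (x - 5). Arranging the block sizes at each eigenvalue in decreasing order and taking row products gives the invariant factors.

Invariant factors (smallest first, each dividing the next): x - 5, (x - 5)^2.

Check: the last factor (x - 5)^2 is the minimal polynomial, and the product (x - 5)^3 is the characteristic polynomial.

x - 5, (x - 5)^2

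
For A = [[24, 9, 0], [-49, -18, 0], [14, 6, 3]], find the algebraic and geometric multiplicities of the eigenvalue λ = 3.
The characteristic polynomial is (x - 3)^3, so the factor x - 3 appears with exponent 3: the algebraic multiplicity is 3.

rank(A - 3I) = 1, so the eigenspace has dimension 3 - 1 = 2: the geometric multiplicity is 2.

Since 2 < 3, A is not diagonalizable.

algebraic multiplicity 3, geometric multiplicity 2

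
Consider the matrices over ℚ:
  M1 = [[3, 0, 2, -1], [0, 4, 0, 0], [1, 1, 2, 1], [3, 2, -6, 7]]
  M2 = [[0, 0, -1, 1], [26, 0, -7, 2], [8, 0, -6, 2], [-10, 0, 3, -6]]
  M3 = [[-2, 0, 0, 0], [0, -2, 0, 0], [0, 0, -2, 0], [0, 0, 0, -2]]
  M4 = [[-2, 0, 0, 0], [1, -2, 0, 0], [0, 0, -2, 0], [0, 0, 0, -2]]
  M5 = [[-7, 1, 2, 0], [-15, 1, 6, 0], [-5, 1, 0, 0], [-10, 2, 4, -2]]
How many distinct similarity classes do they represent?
4 classes: {M1}, {M2}, {M3}, {M4, M5}

Characteristic polynomials: χ_{M1} = (x - 4)^4, χ_{M2} = x(x + 4)^3, χ_{M3} = (x + 2)^4, χ_{M4} = (x + 2)^4, χ_{M5} = (x + 2)^4.

{M1}: invariant factors (x - 4)^2, (x - 4)^2.

{M2}: invariant factors x(x + 4)^3.

{M3}: invariant factors x + 2, x + 2, x + 2, x + 2.

{M4, M5}: invariant factors x + 2, x + 2, (x + 2)^2.

Matrices are similar if and only if their invariant-factor lists agree; the partition into similarity classes is {M1}, {M2}, {M3}, {M4, M5}.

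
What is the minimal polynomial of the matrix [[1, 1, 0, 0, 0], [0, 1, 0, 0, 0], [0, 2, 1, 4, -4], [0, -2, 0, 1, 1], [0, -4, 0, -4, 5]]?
m_A(x) = (x - 3)^2(x - 1)^2

The characteristic polynomial factors as (x - 3)^2(x - 1)^3. The minimal polynomial is ∏(x - λ)^{k_λ} where k_λ is the size of the largest Jordan block at λ.

For λ = 1: rank(A - I) = 3, and the largest Jordan block has size 2 (the smallest k with rank((A - I)^k) = rank((A - I)^(k+1))).
For λ = 3: rank(A - 3I) = 4, and the largest Jordan block has size 2 (the smallest k with rank((A - 3I)^k) = rank((A - 3I)^(k+1))).

So m_A(x) = (x - 3)^2(x - 1)^2.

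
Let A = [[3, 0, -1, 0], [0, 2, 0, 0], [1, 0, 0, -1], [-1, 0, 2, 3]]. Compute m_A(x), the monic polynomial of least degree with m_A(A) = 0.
m_A(x) = (x - 2)^3

The characteristic polynomial factors as (x - 2)^4. The minimal polynomial is ∏(x - λ)^{k_λ} where k_λ is the size of the largest Jordan block at λ.

For λ = 2: rank(A - 2I) = 2, and the largest Jordan block has size 3 (the smallest k with rank((A - 2I)^k) = rank((A - 2I)^(k+1))).

So m_A(x) = (x - 2)^3.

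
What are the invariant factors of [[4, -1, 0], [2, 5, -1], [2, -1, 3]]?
The Jordan structure of A has elementary divisors (x - 4)^3. Arranging the block sizes at each eigenvalue in decreasing order and taking row products gives the invariant factors.

Invariant factors (smallest first, each dividing the next): (x - 4)^3.

Check: the last factor (x - 4)^3 is the minimal polynomial, and the product (x - 4)^3 is the characteristic polynomial.

(x - 4)^3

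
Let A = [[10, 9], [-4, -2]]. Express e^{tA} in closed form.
e^{tA} = [[(6*t + 1)*e^{4*t}, 9*t*e^{4*t}], [-4*t*e^{4*t}, (1 - 6*t)*e^{4*t}]]

A has Jordan form J = [[4, 1], [0, 4]] with A = PJP^{-1}, so e^{tA} = P e^{tJ} P^{-1}.

For a Jordan block J_k(λ), e^{tJ_k(λ)} = e^{λt} · (I + tN + t^2 N^2/2! + ... + t^{k-1} N^{k-1}/(k-1)!) where N is the nilpotent superdiagonal part.

Assembling the blocks and conjugating back gives the entries of e^{tA} as shown above.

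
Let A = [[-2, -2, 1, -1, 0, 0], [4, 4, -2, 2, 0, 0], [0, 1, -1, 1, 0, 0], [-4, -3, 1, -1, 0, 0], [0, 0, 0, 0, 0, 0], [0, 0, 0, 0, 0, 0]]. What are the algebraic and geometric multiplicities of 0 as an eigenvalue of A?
The characteristic polynomial is x^6, so the factor x appears with exponent 6: the algebraic multiplicity is 6.

rank(A) = 2, so the eigenspace has dimension 6 - 2 = 4: the geometric multiplicity is 4.

Since 4 < 6, A is not diagonalizable.

algebraic multiplicity 6, geometric multiplicity 4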